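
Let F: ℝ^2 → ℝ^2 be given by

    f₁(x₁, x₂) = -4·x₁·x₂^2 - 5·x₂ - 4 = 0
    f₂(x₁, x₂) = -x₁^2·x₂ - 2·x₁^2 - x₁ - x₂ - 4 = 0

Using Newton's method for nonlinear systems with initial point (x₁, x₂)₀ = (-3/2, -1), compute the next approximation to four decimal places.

(0.3404, -1.0213)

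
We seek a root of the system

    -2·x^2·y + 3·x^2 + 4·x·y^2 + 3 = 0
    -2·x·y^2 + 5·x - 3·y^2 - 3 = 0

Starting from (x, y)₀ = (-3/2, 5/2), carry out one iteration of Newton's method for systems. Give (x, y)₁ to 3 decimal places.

(-2.900, 0.112)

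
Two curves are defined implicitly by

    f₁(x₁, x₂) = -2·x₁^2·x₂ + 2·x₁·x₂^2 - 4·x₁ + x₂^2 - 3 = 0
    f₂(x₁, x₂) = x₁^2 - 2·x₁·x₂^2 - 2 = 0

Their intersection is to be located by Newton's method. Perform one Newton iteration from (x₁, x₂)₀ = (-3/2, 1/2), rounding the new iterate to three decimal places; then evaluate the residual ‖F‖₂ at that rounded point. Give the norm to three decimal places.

0.096

At (-3/2, 1/2): F = (0.250, 1.000).
Jacobian J = [[-4·x₁·x₂ + 2·x₂^2 - 4, -2·x₁^2 + 4·x₁·x₂ + 2·x₂], [2·x₁ - 2·x₂^2, -4·x₁·x₂]].
At the point, J = [[-0.500, -6.500], [-3.500, 3.000]] (det J = -24.250).
Solving J·Δ = −F gives Δ = (0.299, 0.015).
Then the next iterate is (x₁, x₂)₁ = (-1.201, 0.515).
Re-evaluating at (-1.201, 0.515): F = (-0.05352, 0.07947), so ‖F‖₂ = 0.096.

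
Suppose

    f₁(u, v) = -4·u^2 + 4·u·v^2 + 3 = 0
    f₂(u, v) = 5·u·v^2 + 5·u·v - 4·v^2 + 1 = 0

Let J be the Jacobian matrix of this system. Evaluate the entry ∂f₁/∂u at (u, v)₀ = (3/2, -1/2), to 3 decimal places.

∂f₁/∂u = -8·u + 4·v^2.
At (3/2, -1/2) this is -11.000.

-11.000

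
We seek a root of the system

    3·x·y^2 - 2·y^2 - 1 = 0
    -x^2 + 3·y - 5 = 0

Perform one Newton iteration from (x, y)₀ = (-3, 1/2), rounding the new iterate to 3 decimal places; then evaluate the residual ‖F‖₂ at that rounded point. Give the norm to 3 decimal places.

4.959

At (-3, 1/2): F = (-3.750, -12.500).
Jacobian J = [[3·y^2, 6·x·y - 4·y], [-2·x, 3]].
At the point, J = [[0.750, -11.000], [6.000, 3.000]] (det J = 68.250).
Solving J·Δ = −F gives Δ = (2.179, -0.192).
Then the next iterate is (x, y)₁ = (-0.821, 0.308).
Re-evaluating at (-0.821, 0.308): F = (-1.42338, -4.75004), so ‖F‖₂ = 4.959.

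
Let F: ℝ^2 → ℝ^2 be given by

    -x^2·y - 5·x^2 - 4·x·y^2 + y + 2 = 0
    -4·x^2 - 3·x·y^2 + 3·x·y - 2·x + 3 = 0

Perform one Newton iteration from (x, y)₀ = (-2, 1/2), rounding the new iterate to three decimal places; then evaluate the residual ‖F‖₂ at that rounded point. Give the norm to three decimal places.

1.987

At (-2, 1/2): F = (-17.500, -10.500).
Jacobian J = [[-2·x·y - 10·x - 4·y^2, -x^2 - 8·x·y + 1], [-8·x - 3·y^2 + 3·y - 2, -6·x·y + 3·x]].
At the point, J = [[21.000, 5.000], [14.750, 0.000]] (det J = -73.750).
Solving J·Δ = −F gives Δ = (0.712, 0.510).
Then the next iterate is (x, y)₁ = (-1.288, 1.010).
Re-evaluating at (-1.288, 1.010): F = (-1.70470, -1.02075), so ‖F‖₂ = 1.987.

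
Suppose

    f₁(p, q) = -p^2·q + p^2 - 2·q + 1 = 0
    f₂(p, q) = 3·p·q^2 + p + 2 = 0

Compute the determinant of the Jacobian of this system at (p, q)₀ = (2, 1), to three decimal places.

24.000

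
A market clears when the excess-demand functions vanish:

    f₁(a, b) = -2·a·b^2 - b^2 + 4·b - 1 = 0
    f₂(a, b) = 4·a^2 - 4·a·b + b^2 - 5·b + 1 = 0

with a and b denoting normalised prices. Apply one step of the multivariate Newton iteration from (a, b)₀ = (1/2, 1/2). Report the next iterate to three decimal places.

(0.000, 0.125)

At (1/2, 1/2): F = (0.500, -1.250).
Jacobian J = [[-2·b^2, -4·a·b - 2·b + 4], [8·a - 4·b, -4·a + 2·b - 5]].
At the point, J = [[-0.500, 2.000], [2.000, -6.000]] (det J = -1.000).
Solving J·Δ = −F gives Δ = (-0.500, -0.375).
Then the next iterate is (a, b)₁ = (0.000, 0.125).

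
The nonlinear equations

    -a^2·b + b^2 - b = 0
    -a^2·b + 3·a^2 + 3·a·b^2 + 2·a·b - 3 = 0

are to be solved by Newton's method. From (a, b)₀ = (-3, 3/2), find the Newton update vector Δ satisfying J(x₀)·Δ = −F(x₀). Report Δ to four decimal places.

(1.0845, -0.4271)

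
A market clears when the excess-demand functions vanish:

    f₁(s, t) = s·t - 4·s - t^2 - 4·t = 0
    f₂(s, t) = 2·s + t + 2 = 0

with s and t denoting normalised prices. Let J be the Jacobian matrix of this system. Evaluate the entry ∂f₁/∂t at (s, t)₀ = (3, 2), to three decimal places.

∂f₁/∂t = s - 2·t - 4.
At (3, 2) this is -5.000.

-5.000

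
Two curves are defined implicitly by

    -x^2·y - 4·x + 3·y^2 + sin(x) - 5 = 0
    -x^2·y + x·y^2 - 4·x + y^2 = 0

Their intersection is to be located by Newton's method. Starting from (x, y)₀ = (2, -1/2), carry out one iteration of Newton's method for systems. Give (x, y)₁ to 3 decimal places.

At (2, -1/2): F = (-9.34070, -5.250).
Jacobian J = [[-2·x·y + cos(x) - 4, -x^2 + 6·y], [-2·x·y + y^2 - 4, -x^2 + 2·x·y + 2·y]].
At the point, J = [[-2.41615, -7.000], [-1.750, -7.000]] (det J = 4.66303).
Solving J·Δ = −F gives Δ = (-6.141, 0.785).
Then the next iterate is (x, y)₁ = (-4.141, 0.285).

(-4.141, 0.285)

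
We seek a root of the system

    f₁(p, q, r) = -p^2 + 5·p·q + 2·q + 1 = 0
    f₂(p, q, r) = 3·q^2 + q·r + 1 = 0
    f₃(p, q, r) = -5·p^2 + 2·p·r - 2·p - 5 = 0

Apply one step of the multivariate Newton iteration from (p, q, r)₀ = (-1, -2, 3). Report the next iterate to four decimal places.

At (-1, -2, 3): F = (6.0000, 7.0000, -14.0000).
Jacobian J = [[-2·p + 5·q, 5·p + 2, 0], [0, 6·q + r, q], [-10·p + 2·r - 2, 0, 2·p]].
At the point, J = [[-8.0000, -3.0000, 0.0000], [0.0000, -9.0000, -2.0000], [14.0000, 0.0000, -2.0000]] (det J = -60.0000).
Solving J·Δ = −F gives Δ = (-0.3000, 2.8000, -9.1000).
Then the next iterate is (p, q, r)₁ = (-1.3000, 0.8000, -6.1000).

(-1.3000, 0.8000, -6.1000)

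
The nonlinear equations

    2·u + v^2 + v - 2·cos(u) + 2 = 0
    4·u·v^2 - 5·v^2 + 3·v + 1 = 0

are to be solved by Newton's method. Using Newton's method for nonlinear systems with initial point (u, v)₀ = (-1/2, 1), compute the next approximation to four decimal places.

At (-1/2, 1): F = (1.244835, -3.0000).
Jacobian J = [[2·sin(u) + 2, 2·v + 1], [4·v^2, 8·u·v - 10·v + 3]].
At the point, J = [[1.041149, 3.0000], [4.0000, -11.0000]] (det J = -23.452638).
Solving J·Δ = −F gives Δ = (-0.2001, -0.3455).
Then the next iterate is (u, v)₁ = (-0.7001, 0.6545).

(-0.7001, 0.6545)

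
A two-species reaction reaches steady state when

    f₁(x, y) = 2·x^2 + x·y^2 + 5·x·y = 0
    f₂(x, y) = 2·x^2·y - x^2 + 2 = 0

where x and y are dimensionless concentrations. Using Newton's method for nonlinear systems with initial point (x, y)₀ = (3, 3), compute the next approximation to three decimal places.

At (3, 3): F = (90.000, 47.000).
Jacobian J = [[4·x + y^2 + 5·y, 2·x·y + 5·x], [4·x·y - 2·x, 2·x^2]].
At the point, J = [[36.000, 33.000], [30.000, 18.000]] (det J = -342.000).
Solving J·Δ = −F gives Δ = (0.202, -2.947).
Then the next iterate is (x, y)₁ = (3.202, 0.053).

(3.202, 0.053)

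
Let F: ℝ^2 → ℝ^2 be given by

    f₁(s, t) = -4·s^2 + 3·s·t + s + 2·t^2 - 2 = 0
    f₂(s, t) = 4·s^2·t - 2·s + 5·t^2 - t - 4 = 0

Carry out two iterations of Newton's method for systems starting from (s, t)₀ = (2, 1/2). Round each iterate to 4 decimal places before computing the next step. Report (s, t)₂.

(0.8982, 0.8740)

At (2, 1/2): F = (-12.5000, 0.7500).
Jacobian J = [[-8·s + 3·t + 1, 3·s + 4·t], [8·s·t - 2, 4·s^2 + 10·t - 1]].
At the point, J = [[-13.5000, 8.0000], [6.0000, 20.0000]] (det J = -318.0000).
Solving J·Δ = −F gives Δ = (-0.8050, 0.2040).
Then the next iterate is (s, t)₁ = (1.1950, 0.7040).
Round to (1.1950, 0.7040) and repeat: F = (-3.002028, -0.594602), J = [[-6.4480, 6.4010], [4.730240, 11.7521]].
Δ = (-0.2968, 0.1700), so (s, t)₂ = (0.8982, 0.8740).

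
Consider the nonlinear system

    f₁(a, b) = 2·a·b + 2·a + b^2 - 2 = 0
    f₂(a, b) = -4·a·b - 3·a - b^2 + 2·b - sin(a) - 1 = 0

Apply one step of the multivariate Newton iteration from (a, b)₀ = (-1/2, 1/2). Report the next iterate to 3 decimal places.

At (-1/2, 1/2): F = (-3.250, 2.72943).
Jacobian J = [[2·b + 2, 2·a + 2·b], [-4·b - cos(a) - 3, -4·a - 2·b + 2]].
At the point, J = [[3.000, 0.000], [-5.87758, 3.000]] (det J = 9.000).
Solving J·Δ = −F gives Δ = (1.083, 1.213).
Then the next iterate is (a, b)₁ = (0.583, 1.713).

(0.583, 1.713)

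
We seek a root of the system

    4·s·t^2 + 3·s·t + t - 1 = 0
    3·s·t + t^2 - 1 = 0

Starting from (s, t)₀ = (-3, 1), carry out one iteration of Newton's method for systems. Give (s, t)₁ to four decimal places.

At (-3, 1): F = (-21.0000, -9.0000).
Jacobian J = [[4·t^2 + 3·t, 8·s·t + 3·s + 1], [3·t, 3·s + 2·t]].
At the point, J = [[7.0000, -32.0000], [3.0000, -7.0000]] (det J = 47.0000).
Solving J·Δ = −F gives Δ = (3.0000, 0.0000).
Then the next iterate is (s, t)₁ = (0.0000, 1.0000).

(0.0000, 1.0000)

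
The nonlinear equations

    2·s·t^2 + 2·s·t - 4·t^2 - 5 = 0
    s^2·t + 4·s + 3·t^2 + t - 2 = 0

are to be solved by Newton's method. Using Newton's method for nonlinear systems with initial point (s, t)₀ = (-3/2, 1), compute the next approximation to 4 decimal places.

(1.6204, 0.8519)

At (-3/2, 1): F = (-15.0000, -1.7500).
Jacobian J = [[2·t^2 + 2·t, 4·s·t + 2·s - 8·t], [2·s·t + 4, s^2 + 6·t + 1]].
At the point, J = [[4.0000, -17.0000], [1.0000, 9.2500]] (det J = 54.0000).
Solving J·Δ = −F gives Δ = (3.1204, -0.1481).
Then the next iterate is (s, t)₁ = (1.6204, 0.8519).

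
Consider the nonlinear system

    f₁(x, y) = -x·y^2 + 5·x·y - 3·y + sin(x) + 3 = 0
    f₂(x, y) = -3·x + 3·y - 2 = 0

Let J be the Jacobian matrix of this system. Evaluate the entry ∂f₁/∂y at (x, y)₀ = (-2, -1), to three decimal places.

∂f₁/∂y = -2·x·y + 5·x - 3.
At (-2, -1) this is -17.000.

-17.000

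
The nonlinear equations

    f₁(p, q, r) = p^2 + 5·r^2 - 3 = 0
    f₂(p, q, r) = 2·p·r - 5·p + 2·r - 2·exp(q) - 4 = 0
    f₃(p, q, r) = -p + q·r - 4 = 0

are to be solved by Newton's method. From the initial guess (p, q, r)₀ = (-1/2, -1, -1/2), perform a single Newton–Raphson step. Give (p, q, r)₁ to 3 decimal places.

(-0.313, -6.699, -0.837)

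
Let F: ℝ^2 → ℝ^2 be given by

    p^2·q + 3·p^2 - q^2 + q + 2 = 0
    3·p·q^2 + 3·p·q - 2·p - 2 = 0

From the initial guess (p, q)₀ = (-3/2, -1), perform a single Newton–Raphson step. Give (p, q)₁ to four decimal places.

(-0.5909, -0.8182)

At (-3/2, -1): F = (4.5000, 1.0000).
Jacobian J = [[2·p·q + 6·p, p^2 - 2·q + 1], [3·q^2 + 3·q - 2, 6·p·q + 3·p]].
At the point, J = [[-6.0000, 5.2500], [-2.0000, 4.5000]] (det J = -16.5000).
Solving J·Δ = −F gives Δ = (0.9091, 0.1818).
Then the next iterate is (p, q)₁ = (-0.5909, -0.8182).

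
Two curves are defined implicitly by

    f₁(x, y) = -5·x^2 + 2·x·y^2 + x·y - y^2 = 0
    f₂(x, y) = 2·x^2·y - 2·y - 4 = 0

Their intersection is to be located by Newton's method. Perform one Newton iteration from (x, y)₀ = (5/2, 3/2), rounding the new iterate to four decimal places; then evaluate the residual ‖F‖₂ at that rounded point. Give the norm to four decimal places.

At (5/2, 3/2): F = (-18.5000, 11.7500).
Jacobian J = [[-10·x + 2·y^2 + y, 4·x·y + x - 2·y], [4·x·y, 2·x^2 - 2]].
At the point, J = [[-19.0000, 14.5000], [15.0000, 10.5000]] (det J = -417.0000).
Solving J·Δ = −F gives Δ = (-0.8744, 0.1301).
Then the next iterate is (x, y)₁ = (1.6256, 1.6301).
Re-evaluating at (1.6256, 1.6301): F = (-4.581039, 1.355124), so ‖F‖₂ = 4.7773.

4.7773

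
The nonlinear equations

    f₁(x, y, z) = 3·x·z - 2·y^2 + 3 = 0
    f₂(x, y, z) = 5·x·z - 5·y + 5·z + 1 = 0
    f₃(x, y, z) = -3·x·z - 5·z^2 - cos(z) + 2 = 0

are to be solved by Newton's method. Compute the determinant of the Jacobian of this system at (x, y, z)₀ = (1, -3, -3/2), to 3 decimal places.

1845.282

J = [[3·z, -4·y, 3·x], [5·z, -5, 5·x + 5], [-3·z, 0, -3·x - 10·z + sin(z)]].
At the point, J = [[-4.500, 12.000, 3.000], [-7.500, -5.000, 10.000], [4.500, 0.000, 11.00251]].
det J = 1845.282.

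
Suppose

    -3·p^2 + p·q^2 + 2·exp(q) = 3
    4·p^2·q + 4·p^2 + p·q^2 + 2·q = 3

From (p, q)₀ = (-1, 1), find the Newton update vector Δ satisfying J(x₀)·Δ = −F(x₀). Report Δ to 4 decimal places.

At (-1, 1): F = (-1.563436, 6.0000).
Jacobian J = [[-6·p + q^2, 2·p·q + 2·exp(q)], [8·p·q + 8·p + q^2, 4·p^2 + 2·p·q + 2]].
At the point, J = [[7.0000, 3.436564], [-15.0000, 4.0000]] (det J = 79.548455).
Solving J·Δ = −F gives Δ = (0.3378, -0.2332).

(0.3378, -0.2332)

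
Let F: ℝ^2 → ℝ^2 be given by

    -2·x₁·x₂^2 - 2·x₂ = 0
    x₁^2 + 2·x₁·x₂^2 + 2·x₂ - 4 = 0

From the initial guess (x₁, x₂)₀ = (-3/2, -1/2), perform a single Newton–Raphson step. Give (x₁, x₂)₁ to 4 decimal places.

At (-3/2, -1/2): F = (1.7500, -3.5000).
Jacobian J = [[-2·x₂^2, -4·x₁·x₂ - 2], [2·x₁ + 2·x₂^2, 4·x₁·x₂ + 2]].
At the point, J = [[-0.5000, -5.0000], [-2.5000, 5.0000]] (det J = -15.0000).
Solving J·Δ = −F gives Δ = (-0.5833, 0.4083).
Then the next iterate is (x₁, x₂)₁ = (-2.0833, -0.0917).

(-2.0833, -0.0917)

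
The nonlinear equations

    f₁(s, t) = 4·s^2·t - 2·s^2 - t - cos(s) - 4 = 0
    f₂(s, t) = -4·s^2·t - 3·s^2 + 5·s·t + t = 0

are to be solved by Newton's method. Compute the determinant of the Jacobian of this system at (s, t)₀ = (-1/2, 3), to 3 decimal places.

J = [[8·s·t - 4·s + sin(s), 4·s^2 - 1], [-8·s·t - 6·s + 5·t, -4·s^2 + 5·s + 1]].
At the point, J = [[-10.47943, 0.000], [30.000, -2.500]].
det J = 26.199.

26.199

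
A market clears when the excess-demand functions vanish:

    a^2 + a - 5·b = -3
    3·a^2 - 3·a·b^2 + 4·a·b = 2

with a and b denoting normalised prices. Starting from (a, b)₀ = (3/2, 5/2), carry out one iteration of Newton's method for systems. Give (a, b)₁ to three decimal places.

At (3/2, 5/2): F = (-5.750, -8.375).
Jacobian J = [[2·a + 1, -5], [6·a - 3·b^2 + 4·b, -6·a·b + 4·a]].
At the point, J = [[4.000, -5.000], [0.250, -16.500]] (det J = -64.750).
Solving J·Δ = −F gives Δ = (0.819, -0.495).
Then the next iterate is (a, b)₁ = (2.319, 2.005).

(2.319, 2.005)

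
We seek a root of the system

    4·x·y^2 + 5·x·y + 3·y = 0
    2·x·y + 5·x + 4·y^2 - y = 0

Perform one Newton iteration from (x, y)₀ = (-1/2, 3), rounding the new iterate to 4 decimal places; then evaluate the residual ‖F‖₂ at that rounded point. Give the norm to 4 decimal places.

7.6957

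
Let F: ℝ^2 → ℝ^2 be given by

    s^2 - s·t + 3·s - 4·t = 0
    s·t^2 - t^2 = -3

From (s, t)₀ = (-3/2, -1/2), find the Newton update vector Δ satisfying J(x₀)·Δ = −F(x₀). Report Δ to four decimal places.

At (-3/2, -1/2): F = (-1.0000, 2.3750).
Jacobian J = [[2·s - t + 3, -s - 4], [t^2, 2·s·t - 2·t]].
At the point, J = [[0.5000, -2.5000], [0.2500, 2.5000]] (det J = 1.8750).
Solving J·Δ = −F gives Δ = (-1.8333, -0.7667).

(-1.8333, -0.7667)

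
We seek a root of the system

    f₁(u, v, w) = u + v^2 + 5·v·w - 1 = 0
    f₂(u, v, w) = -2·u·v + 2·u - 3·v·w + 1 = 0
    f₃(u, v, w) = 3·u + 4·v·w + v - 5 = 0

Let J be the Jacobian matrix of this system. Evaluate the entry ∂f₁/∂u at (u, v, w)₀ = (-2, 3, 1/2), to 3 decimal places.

∂f₁/∂u = 1.
At (-2, 3, 1/2) this is 1.000.

1.000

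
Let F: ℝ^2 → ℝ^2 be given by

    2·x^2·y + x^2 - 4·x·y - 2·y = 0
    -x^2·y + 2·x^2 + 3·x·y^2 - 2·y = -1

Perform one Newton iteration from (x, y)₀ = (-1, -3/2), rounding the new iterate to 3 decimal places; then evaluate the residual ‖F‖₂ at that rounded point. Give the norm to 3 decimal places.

1.443

At (-1, -3/2): F = (-5.000, 0.750).
Jacobian J = [[4·x·y + 2·x - 4·y, 2·x^2 - 4·x - 2], [-2·x·y + 4·x + 3·y^2, -x^2 + 6·x·y - 2]].
At the point, J = [[10.000, 4.000], [-0.250, 6.000]] (det J = 61.000).
Solving J·Δ = −F gives Δ = (0.541, -0.102).
Then the next iterate is (x, y)₁ = (-0.459, -1.602).
Re-evaluating at (-0.459, -1.602): F = (-0.20161, 1.42893), so ‖F‖₂ = 1.443.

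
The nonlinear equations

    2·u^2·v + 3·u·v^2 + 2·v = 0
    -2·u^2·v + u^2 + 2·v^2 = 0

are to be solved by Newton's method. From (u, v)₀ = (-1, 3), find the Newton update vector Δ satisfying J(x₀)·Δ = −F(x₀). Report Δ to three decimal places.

(-0.110, -1.190)

At (-1, 3): F = (-15.000, 13.000).
Jacobian J = [[4·u·v + 3·v^2, 2·u^2 + 6·u·v + 2], [-4·u·v + 2·u, -2·u^2 + 4·v]].
At the point, J = [[15.000, -14.000], [10.000, 10.000]] (det J = 290.000).
Solving J·Δ = −F gives Δ = (-0.110, -1.190).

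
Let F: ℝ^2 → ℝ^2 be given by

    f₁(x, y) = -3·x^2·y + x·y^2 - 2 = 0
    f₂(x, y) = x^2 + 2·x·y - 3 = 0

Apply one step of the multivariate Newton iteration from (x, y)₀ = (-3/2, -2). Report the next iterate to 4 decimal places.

At (-3/2, -2): F = (5.5000, 5.2500).
Jacobian J = [[-6·x·y + y^2, -3·x^2 + 2·x·y], [2·x + 2·y, 2·x]].
At the point, J = [[-14.0000, -0.7500], [-7.0000, -3.0000]] (det J = 36.7500).
Solving J·Δ = −F gives Δ = (0.3418, 0.9524).
Then the next iterate is (x, y)₁ = (-1.1582, -1.0476).

(-1.1582, -1.0476)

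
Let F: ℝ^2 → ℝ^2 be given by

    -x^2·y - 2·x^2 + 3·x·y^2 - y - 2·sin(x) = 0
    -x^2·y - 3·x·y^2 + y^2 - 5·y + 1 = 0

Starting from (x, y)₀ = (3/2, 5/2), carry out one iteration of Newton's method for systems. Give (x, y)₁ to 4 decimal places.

At (3/2, 5/2): F = (13.505010, -39.0000).
Jacobian J = [[-2·x·y - 4·x + 3·y^2 - 2·cos(x), -x^2 + 6·x·y - 1], [-2·x·y - 3·y^2, -x^2 - 6·x·y + 2·y - 5]].
At the point, J = [[5.108526, 19.2500], [-26.2500, -24.7500]] (det J = 378.876491).
Solving J·Δ = −F gives Δ = (-1.0993, -0.4098).
Then the next iterate is (x, y)₁ = (0.4007, 2.0902).

(0.4007, 2.0902)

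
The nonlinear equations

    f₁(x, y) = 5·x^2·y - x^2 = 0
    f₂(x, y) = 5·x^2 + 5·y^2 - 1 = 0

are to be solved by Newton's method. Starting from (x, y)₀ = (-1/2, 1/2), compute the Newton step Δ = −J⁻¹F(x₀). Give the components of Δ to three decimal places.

(0.000, -0.300)

At (-1/2, 1/2): F = (0.375, 1.500).
Jacobian J = [[10·x·y - 2·x, 5·x^2], [10·x, 10·y]].
At the point, J = [[-1.500, 1.250], [-5.000, 5.000]] (det J = -1.250).
Solving J·Δ = −F gives Δ = (0.000, -0.300).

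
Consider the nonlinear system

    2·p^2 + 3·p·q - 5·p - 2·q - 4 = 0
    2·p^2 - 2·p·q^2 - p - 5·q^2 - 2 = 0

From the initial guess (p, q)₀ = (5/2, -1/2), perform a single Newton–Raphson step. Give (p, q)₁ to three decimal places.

At (5/2, -1/2): F = (-6.750, 5.500).
Jacobian J = [[4·p + 3·q - 5, 3·p - 2], [4·p - 2·q^2 - 1, -4·p·q - 10·q]].
At the point, J = [[3.500, 5.500], [8.500, 10.000]] (det J = -11.750).
Solving J·Δ = −F gives Δ = (-8.319, 6.521).
Then the next iterate is (p, q)₁ = (-5.819, 6.021).

(-5.819, 6.021)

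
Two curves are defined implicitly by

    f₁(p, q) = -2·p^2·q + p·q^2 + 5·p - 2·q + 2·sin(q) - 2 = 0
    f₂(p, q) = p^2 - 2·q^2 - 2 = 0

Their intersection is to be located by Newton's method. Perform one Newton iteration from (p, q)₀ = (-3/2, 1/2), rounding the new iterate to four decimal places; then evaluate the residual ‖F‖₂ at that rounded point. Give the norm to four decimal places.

5.9720

At (-3/2, 1/2): F = (-12.166149, -0.2500).
Jacobian J = [[-4·p·q + q^2 + 5, -2·p^2 + 2·p·q + 2·cos(q) - 2], [2·p, -4·q]].
At the point, J = [[8.2500, -6.244835], [-3.0000, -2.0000]] (det J = -35.234505).
Solving J·Δ = −F gives Δ = (0.6463, -1.0944).
Then the next iterate is (p, q)₁ = (-0.8537, -0.5944).
Re-evaluating at (-0.8537, -0.5944): F = (-5.634944, -1.977819), so ‖F‖₂ = 5.9720.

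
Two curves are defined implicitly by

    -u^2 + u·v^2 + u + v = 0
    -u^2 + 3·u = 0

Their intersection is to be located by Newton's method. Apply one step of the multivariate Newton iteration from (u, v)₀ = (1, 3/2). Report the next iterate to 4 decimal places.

(-1.0000, 1.1875)

At (1, 3/2): F = (3.7500, 2.0000).
Jacobian J = [[-2·u + v^2 + 1, 2·u·v + 1], [-2·u + 3, 0]].
At the point, J = [[1.2500, 4.0000], [1.0000, 0.0000]] (det J = -4.0000).
Solving J·Δ = −F gives Δ = (-2.0000, -0.3125).
Then the next iterate is (u, v)₁ = (-1.0000, 1.1875).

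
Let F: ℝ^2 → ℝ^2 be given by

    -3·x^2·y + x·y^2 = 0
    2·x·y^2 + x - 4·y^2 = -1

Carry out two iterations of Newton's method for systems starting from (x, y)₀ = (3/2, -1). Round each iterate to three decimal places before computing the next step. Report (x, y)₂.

(0.477, -0.669)

At (3/2, -1): F = (8.250, 1.500).
Jacobian J = [[-6·x·y + y^2, -3·x^2 + 2·x·y], [2·y^2 + 1, 4·x·y - 8·y]].
At the point, J = [[10.000, -9.750], [3.000, 2.000]] (det J = 49.250).
Solving J·Δ = −F gives Δ = (-0.632, 0.198).
Then the next iterate is (x, y)₁ = (0.868, -0.802).
Round to (0.868, -0.802) and repeat: F = (2.37104, 0.41179), J = [[4.82002, -3.65254], [2.28641, 3.63146]].
Δ = (-0.391, 0.133), so (x, y)₂ = (0.477, -0.669).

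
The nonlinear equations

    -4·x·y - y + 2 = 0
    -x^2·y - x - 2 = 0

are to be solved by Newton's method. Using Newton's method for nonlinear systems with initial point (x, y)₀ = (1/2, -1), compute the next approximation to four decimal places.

(-7.5000, -10.0000)

At (1/2, -1): F = (5.0000, -2.2500).
Jacobian J = [[-4·y, -4·x - 1], [-2·x·y - 1, -x^2]].
At the point, J = [[4.0000, -3.0000], [0.0000, -0.2500]] (det J = -1.0000).
Solving J·Δ = −F gives Δ = (-8.0000, -9.0000).
Then the next iterate is (x, y)₁ = (-7.5000, -10.0000).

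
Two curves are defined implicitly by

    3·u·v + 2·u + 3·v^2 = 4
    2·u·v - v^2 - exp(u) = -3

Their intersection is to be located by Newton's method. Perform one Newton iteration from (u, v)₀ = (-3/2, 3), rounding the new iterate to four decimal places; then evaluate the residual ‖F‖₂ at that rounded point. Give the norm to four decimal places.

3.5566

At (-3/2, 3): F = (6.5000, -15.223130).
Jacobian J = [[3·v + 2, 3·u + 6·v], [2·v - exp(u), 2·u - 2·v]].
At the point, J = [[11.0000, 13.5000], [5.776870, -9.0000]] (det J = -176.987743).
Solving J·Δ = −F gives Δ = (0.8306, -1.1583).
Then the next iterate is (u, v)₁ = (-0.6694, 1.8417).
Re-evaluating at (-0.6694, 1.8417): F = (1.138275, -3.369543), so ‖F‖₂ = 3.5566.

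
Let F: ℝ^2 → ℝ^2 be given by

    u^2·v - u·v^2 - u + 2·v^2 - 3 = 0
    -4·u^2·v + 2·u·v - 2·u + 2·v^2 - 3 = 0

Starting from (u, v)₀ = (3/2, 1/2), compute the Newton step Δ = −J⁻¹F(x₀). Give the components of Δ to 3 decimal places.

(-1.993, 1.363)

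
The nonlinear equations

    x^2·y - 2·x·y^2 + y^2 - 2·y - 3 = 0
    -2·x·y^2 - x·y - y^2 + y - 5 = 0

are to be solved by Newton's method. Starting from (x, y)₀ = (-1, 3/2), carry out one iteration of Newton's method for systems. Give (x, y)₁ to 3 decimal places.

At (-1, 3/2): F = (2.250, 0.250).
Jacobian J = [[2·x·y - 2·y^2, x^2 - 4·x·y + 2·y - 2], [-2·y^2 - y, -4·x·y - x - 2·y + 1]].
At the point, J = [[-7.500, 8.000], [-6.000, 5.000]] (det J = 10.500).
Solving J·Δ = −F gives Δ = (-0.881, -1.107).
Then the next iterate is (x, y)₁ = (-1.881, 0.393).

(-1.881, 0.393)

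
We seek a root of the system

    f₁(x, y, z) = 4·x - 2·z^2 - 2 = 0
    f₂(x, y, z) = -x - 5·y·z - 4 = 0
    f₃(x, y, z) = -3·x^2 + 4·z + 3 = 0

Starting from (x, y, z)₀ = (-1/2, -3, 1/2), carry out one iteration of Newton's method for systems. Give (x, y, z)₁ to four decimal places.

At (-1/2, -3, 1/2): F = (-4.5000, 4.0000, 4.2500).
Jacobian J = [[4, 0, -4·z], [-1, -5·z, -5·y], [-6·x, 0, 4]].
At the point, J = [[4.0000, 0.0000, -2.0000], [-1.0000, -2.5000, 15.0000], [3.0000, 0.0000, 4.0000]] (det J = -55.0000).
Solving J·Δ = −F gives Δ = (0.4318, -6.8909, -1.3864).
Then the next iterate is (x, y, z)₁ = (-0.0682, -9.8909, -0.8864).

(-0.0682, -9.8909, -0.8864)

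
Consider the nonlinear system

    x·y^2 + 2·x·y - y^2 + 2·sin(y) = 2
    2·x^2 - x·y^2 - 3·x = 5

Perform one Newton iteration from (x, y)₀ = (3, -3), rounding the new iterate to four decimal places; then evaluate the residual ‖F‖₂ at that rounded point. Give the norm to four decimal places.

At (3, -3): F = (-2.282240, -23.0000).
Jacobian J = [[y^2 + 2·y, 2·x·y + 2·x - 2·y + 2·cos(y)], [4·x - y^2 - 3, -2·x·y]].
At the point, J = [[3.0000, -7.979985], [0.0000, 18.0000]] (det J = 54.0000).
Solving J·Δ = −F gives Δ = (4.1596, 1.2778).
Then the next iterate is (x, y)₁ = (7.1596, -1.7222).
Re-evaluating at (7.1596, -1.7222): F = (-10.368441, 54.805765), so ‖F‖₂ = 55.7779.

55.7779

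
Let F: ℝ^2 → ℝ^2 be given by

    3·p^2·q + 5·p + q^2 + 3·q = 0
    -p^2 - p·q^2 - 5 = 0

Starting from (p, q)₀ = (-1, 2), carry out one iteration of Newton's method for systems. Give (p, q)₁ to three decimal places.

(7.000, 6.500)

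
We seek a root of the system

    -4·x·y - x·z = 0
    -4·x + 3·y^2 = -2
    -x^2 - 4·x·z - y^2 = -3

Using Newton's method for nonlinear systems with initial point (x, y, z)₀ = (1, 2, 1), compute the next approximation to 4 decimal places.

(0.4118, 0.9706, 1.4118)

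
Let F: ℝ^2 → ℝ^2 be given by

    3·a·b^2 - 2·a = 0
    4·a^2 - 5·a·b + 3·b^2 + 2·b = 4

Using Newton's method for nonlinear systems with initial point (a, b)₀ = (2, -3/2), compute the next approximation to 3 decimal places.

(0.855, -1.274)

At (2, -3/2): F = (9.500, 30.750).
Jacobian J = [[3·b^2 - 2, 6·a·b], [8·a - 5·b, -5·a + 6·b + 2]].
At the point, J = [[4.750, -18.000], [23.500, -17.000]] (det J = 342.250).
Solving J·Δ = −F gives Δ = (-1.145, 0.226).
Then the next iterate is (a, b)₁ = (0.855, -1.274).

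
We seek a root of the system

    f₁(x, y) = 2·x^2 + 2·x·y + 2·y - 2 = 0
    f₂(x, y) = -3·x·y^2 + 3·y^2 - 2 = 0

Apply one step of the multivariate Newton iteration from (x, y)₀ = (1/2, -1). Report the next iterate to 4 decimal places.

(-1.1667, 0.5000)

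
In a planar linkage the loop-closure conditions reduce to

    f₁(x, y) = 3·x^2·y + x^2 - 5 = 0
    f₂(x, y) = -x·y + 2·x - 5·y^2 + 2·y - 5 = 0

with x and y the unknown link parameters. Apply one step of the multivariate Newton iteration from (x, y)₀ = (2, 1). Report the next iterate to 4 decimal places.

At (2, 1): F = (11.0000, -6.0000).
Jacobian J = [[6·x·y + 2·x, 3·x^2], [-y + 2, -x - 10·y + 2]].
At the point, J = [[16.0000, 12.0000], [1.0000, -10.0000]] (det J = -172.0000).
Solving J·Δ = −F gives Δ = (-0.2209, -0.6221).
Then the next iterate is (x, y)₁ = (1.7791, 0.3779).

(1.7791, 0.3779)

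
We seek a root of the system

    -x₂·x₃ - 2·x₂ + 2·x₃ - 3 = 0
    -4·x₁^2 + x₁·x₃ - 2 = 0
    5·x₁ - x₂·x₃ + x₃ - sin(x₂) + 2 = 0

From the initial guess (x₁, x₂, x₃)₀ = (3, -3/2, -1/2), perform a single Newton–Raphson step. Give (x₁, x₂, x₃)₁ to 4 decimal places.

(1.1441, -7.3094, -2.4897)

At (3, -3/2, -1/2): F = (-1.7500, -39.5000, 16.747495).
Jacobian J = [[0, -x₃ - 2, -x₂ + 2], [-8·x₁ + x₃, 0, x₁], [5, -x₃ - cos(x₂), -x₂ + 1]].
At the point, J = [[0.0000, -1.5000, 3.5000], [-24.5000, 0.0000, 3.0000], [5.0000, 0.429263, 2.5000]] (det J = -151.184285).
Solving J·Δ = −F gives Δ = (-1.8559, -5.8094, -1.9897).
Then the next iterate is (x₁, x₂, x₃)₁ = (1.1441, -7.3094, -2.4897).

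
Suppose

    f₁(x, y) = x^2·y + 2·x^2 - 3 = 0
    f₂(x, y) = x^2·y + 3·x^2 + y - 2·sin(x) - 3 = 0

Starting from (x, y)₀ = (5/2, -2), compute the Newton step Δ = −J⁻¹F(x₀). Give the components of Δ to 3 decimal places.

(-0.535, 0.480)

At (5/2, -2): F = (-3.000, 0.05306).
Jacobian J = [[2·x·y + 4·x, x^2], [2·x·y + 6·x - 2·cos(x), x^2 + 1]].
At the point, J = [[0.000, 6.250], [6.60229, 7.250]] (det J = -41.26430).
Solving J·Δ = −F gives Δ = (-0.535, 0.480).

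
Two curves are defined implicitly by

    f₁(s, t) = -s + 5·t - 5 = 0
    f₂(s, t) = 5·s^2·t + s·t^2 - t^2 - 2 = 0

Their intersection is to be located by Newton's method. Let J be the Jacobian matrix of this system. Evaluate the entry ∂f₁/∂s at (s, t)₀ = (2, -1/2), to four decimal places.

∂f₁/∂s = -1.
At (2, -1/2) this is -1.0000.

-1.0000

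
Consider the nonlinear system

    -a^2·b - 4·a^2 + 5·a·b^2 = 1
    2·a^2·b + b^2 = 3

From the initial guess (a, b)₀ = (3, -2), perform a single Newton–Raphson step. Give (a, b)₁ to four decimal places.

At (3, -2): F = (41.0000, -35.0000).
Jacobian J = [[-2·a·b - 8·a + 5·b^2, -a^2 + 10·a·b], [4·a·b, 2·a^2 + 2·b]].
At the point, J = [[8.0000, -69.0000], [-24.0000, 14.0000]] (det J = -1544.0000).
Solving J·Δ = −F gives Δ = (-1.1924, 0.4560).
Then the next iterate is (a, b)₁ = (1.8076, -1.5440).

(1.8076, -1.5440)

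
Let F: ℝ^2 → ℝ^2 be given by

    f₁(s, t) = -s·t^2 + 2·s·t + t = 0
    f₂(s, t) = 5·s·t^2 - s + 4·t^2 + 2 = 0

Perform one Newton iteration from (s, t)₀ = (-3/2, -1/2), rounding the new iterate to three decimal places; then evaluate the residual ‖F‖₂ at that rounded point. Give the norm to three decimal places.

At (-3/2, -1/2): F = (1.375, 2.625).
Jacobian J = [[-t^2 + 2·t, -2·s·t + 2·s + 1], [5·t^2 - 1, 10·s·t + 8·t]].
At the point, J = [[-1.250, -3.500], [0.250, 3.500]] (det J = -3.500).
Solving J·Δ = −F gives Δ = (4.000, -1.036).
Then the next iterate is (s, t)₁ = (2.500, -1.536).
Re-evaluating at (2.500, -1.536): F = (-15.11424, 38.42838), so ‖F‖₂ = 41.294.

41.294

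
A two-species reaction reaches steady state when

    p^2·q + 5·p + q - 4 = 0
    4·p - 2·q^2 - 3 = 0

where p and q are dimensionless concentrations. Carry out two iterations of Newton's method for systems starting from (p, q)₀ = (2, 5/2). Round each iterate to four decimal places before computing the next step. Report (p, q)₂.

At (2, 5/2): F = (18.5000, -7.5000).
Jacobian J = [[2·p·q + 5, p^2 + 1], [4, -4·q]].
At the point, J = [[15.0000, 5.0000], [4.0000, -10.0000]] (det J = -170.0000).
Solving J·Δ = −F gives Δ = (-0.8676, -1.0971).
Then the next iterate is (p, q)₁ = (1.1324, 1.4029).
Round to (1.1324, 1.4029) and repeat: F = (4.863880, -2.406657), J = [[8.177288, 2.282330], [4.0000, -5.6116]].
Δ = (-0.3963, -0.7113), so (p, q)₂ = (0.7361, 0.6916).

(0.7361, 0.6916)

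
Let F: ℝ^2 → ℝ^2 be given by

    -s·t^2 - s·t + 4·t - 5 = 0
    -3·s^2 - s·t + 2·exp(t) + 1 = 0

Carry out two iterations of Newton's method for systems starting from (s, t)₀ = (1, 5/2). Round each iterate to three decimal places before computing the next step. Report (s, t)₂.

(0.063, 0.206)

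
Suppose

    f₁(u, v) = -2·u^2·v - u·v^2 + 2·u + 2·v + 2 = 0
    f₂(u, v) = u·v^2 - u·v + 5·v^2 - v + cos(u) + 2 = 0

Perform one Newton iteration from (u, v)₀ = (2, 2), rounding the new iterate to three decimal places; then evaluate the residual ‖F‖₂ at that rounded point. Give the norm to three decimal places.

6.687

At (2, 2): F = (-14.000, 23.58385).
Jacobian J = [[-4·u·v - v^2 + 2, -2·u^2 - 2·u·v + 2], [v^2 - v - sin(u), 2·u·v - u + 10·v - 1]].
At the point, J = [[-18.000, -14.000], [1.09070, 25.000]] (det J = -434.73016).
Solving J·Δ = −F gives Δ = (-0.046, -0.941).
Then the next iterate is (u, v)₁ = (1.954, 1.059).
Re-evaluating at (1.954, 1.059): F = (-2.25214, 6.29660), so ‖F‖₂ = 6.687.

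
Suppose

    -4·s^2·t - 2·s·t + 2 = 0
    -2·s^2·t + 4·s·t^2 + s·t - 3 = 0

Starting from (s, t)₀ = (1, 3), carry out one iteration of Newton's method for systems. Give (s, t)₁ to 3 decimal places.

(0.644, 2.114)

At (1, 3): F = (-16.000, 30.000).
Jacobian J = [[-8·s·t - 2·t, -4·s^2 - 2·s], [-4·s·t + 4·t^2 + t, -2·s^2 + 8·s·t + s]].
At the point, J = [[-30.000, -6.000], [27.000, 23.000]] (det J = -528.000).
Solving J·Δ = −F gives Δ = (-0.356, -0.886).
Then the next iterate is (s, t)₁ = (0.644, 2.114).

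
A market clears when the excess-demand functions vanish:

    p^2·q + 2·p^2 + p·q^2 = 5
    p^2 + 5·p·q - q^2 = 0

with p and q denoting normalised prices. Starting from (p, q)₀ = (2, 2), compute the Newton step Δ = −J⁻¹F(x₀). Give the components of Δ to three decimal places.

(-2.625, 2.792)

At (2, 2): F = (19.000, 20.000).
Jacobian J = [[2·p·q + 4·p + q^2, p^2 + 2·p·q], [2·p + 5·q, 5·p - 2·q]].
At the point, J = [[20.000, 12.000], [14.000, 6.000]] (det J = -48.000).
Solving J·Δ = −F gives Δ = (-2.625, 2.792).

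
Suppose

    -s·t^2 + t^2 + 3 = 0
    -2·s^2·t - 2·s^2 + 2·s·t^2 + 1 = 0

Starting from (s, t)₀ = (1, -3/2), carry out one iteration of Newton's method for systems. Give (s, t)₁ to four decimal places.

At (1, -3/2): F = (3.0000, 6.5000).
Jacobian J = [[-t^2, -2·s·t + 2·t], [-4·s·t - 4·s + 2·t^2, -2·s^2 + 4·s·t]].
At the point, J = [[-2.2500, 0.0000], [6.5000, -8.0000]] (det J = 18.0000).
Solving J·Δ = −F gives Δ = (1.3333, 1.8958).
Then the next iterate is (s, t)₁ = (2.3333, 0.3958).

(2.3333, 0.3958)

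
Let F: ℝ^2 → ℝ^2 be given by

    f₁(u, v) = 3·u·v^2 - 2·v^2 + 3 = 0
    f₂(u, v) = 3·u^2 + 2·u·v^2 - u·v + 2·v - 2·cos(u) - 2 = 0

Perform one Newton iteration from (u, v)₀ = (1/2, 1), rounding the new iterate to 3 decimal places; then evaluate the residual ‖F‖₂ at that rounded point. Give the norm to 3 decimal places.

At (1/2, 1): F = (2.500, -0.50517).
Jacobian J = [[3·v^2, 6·u·v - 4·v], [6·u + 2·v^2 - v + 2·sin(u), 4·u·v - u + 2]].
At the point, J = [[3.000, -1.000], [4.95885, 3.500]] (det J = 15.45885).
Solving J·Δ = −F gives Δ = (-0.533, 0.900).
Then the next iterate is (u, v)₁ = (-0.033, 1.900).
Re-evaluating at (-0.033, 1.900): F = (-4.57739, -0.37120), so ‖F‖₂ = 4.592.

4.592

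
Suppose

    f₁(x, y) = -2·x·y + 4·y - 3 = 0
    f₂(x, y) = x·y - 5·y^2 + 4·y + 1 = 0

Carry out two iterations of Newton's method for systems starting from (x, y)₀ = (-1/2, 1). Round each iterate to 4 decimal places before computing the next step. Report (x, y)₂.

(0.6510, 1.1101)

At (-1/2, 1): F = (2.0000, -0.5000).
Jacobian J = [[-2·y, -2·x + 4], [y, x - 10·y + 4]].
At the point, J = [[-2.0000, 5.0000], [1.0000, -6.5000]] (det J = 8.0000).
Solving J·Δ = −F gives Δ = (1.3125, 0.1250).
Then the next iterate is (x, y)₁ = (0.8125, 1.1250).
Round to (0.8125, 1.1250) and repeat: F = (-0.328125, 0.085938), J = [[-2.2500, 2.3750], [1.1250, -6.4375]].
Δ = (-0.1615, -0.0149), so (x, y)₂ = (0.6510, 1.1101).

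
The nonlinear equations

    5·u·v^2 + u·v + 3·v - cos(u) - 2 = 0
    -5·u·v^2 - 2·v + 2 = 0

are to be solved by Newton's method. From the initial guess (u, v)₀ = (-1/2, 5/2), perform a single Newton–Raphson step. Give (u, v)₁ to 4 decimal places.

(-0.4348, 1.4917)

At (-1/2, 5/2): F = (-12.252583, 12.6250).
Jacobian J = [[5·v^2 + v + sin(u), 10·u·v + u + 3], [-5·v^2, -10·u·v - 2]].
At the point, J = [[33.270574, -10.0000], [-31.2500, 10.5000]] (det J = 36.841032).
Solving J·Δ = −F gives Δ = (0.0652, -1.0083).
Then the next iterate is (u, v)₁ = (-0.4348, 1.4917).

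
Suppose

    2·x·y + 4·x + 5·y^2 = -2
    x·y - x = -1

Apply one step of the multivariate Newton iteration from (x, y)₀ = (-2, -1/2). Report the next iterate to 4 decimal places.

At (-2, -1/2): F = (-2.7500, 4.0000).
Jacobian J = [[2·y + 4, 2·x + 10·y], [y - 1, x]].
At the point, J = [[3.0000, -9.0000], [-1.5000, -2.0000]] (det J = -19.5000).
Solving J·Δ = −F gives Δ = (2.1282, 0.4038).
Then the next iterate is (x, y)₁ = (0.1282, -0.0962).

(0.1282, -0.0962)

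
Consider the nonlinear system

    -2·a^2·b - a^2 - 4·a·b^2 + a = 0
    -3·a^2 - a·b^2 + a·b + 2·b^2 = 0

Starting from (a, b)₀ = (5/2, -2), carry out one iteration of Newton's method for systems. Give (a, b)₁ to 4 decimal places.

(1.4199, -1.3182)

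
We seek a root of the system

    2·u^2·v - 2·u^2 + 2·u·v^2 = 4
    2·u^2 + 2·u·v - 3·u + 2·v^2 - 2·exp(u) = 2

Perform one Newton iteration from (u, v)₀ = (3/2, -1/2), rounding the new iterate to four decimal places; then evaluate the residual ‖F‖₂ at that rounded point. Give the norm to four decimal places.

1864.4578

At (3/2, -1/2): F = (-10.0000, -11.963378).
Jacobian J = [[4·u·v - 4·u + 2·v^2, 2·u^2 + 4·u·v], [4·u + 2·v - 2·exp(u) - 3, 2·u + 4·v]].
At the point, J = [[-8.5000, 1.5000], [-6.963378, 1.0000]] (det J = 1.945067).
Solving J·Δ = −F gives Δ = (-4.0847, -16.4801).
Then the next iterate is (u, v)₁ = (-2.5847, -16.9801).
Re-evaluating at (-2.5847, -16.9801): F = (-1734.699408, 683.389132), so ‖F‖₂ = 1864.4578.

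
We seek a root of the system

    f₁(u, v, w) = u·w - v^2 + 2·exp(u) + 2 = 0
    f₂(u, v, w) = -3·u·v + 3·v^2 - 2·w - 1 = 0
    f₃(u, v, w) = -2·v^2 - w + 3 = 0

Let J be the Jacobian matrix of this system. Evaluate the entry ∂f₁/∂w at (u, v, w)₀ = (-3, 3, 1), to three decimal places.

-3.000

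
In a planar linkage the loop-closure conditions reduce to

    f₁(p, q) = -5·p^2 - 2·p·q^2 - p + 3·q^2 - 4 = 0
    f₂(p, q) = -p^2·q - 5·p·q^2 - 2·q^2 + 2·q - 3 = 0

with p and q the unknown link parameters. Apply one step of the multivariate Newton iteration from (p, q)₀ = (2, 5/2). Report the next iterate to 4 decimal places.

At (2, 5/2): F = (-32.2500, -83.0000).
Jacobian J = [[-10·p - 2·q^2 - 1, -4·p·q + 6·q], [-2·p·q - 5·q^2, -p^2 - 10·p·q - 4·q + 2]].
At the point, J = [[-33.5000, -5.0000], [-41.2500, -62.0000]] (det J = 1870.7500).
Solving J·Δ = −F gives Δ = (-0.8470, -0.7752).
Then the next iterate is (p, q)₁ = (1.1530, 1.7248).

(1.1530, 1.7248)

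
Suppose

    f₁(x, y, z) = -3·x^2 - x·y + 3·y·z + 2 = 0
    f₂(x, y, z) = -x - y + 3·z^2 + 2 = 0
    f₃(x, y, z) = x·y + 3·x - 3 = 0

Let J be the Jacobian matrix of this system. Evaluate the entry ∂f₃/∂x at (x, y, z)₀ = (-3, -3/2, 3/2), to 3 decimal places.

∂f₃/∂x = y + 3.
At (-3, -3/2, 3/2) this is 1.500.

1.500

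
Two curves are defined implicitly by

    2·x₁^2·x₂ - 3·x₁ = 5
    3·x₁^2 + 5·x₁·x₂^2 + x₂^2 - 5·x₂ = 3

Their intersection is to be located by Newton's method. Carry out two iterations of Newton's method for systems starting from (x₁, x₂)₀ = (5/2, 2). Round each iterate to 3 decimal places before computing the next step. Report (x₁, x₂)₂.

At (5/2, 2): F = (12.500, 59.750).
Jacobian J = [[4·x₁·x₂ - 3, 2·x₁^2], [6·x₁ + 5·x₂^2, 10·x₁·x₂ + 2·x₂ - 5]].
At the point, J = [[17.000, 12.500], [35.000, 49.000]] (det J = 395.500).
Solving J·Δ = −F gives Δ = (0.340, -1.462).
Then the next iterate is (x₁, x₂)₁ = (2.840, 0.538).
Round to (2.840, 0.538) and repeat: F = (-4.84141, 22.90635), J = [[3.11168, 16.13120], [18.48722, 11.35520]].
Δ = (-1.615, 0.612), so (x₁, x₂)₂ = (1.225, 1.150).

(1.225, 1.150)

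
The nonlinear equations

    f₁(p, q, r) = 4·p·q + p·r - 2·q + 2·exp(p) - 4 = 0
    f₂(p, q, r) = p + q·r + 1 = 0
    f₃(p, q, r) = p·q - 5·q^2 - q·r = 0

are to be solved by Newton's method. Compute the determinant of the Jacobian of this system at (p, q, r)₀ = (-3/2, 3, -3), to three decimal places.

825.922

J = [[4·q + r + 2·exp(p), 4·p - 2, p], [1, r, q], [q, p - 10·q - r, -q]].
At the point, J = [[9.44626, -8.000, -1.500], [1.000, -3.000, 3.000], [3.000, -28.500, -3.000]].
det J = 825.922.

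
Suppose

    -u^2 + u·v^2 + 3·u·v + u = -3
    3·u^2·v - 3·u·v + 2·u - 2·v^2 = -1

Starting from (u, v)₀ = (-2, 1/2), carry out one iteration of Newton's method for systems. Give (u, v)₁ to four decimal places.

(-1.0625, 0.4785)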